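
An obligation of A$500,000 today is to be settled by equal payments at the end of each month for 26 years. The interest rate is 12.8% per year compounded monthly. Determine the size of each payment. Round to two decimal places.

Level ordinary annuity; solve PV = PMT × [(1 − (1+r)^−n)/r] for PMT.
Periodic rate r = 0.128/12 per month; n is counted in months.
With n = 312: PMT = 500,000 / ([(1 − (1+r)^−n)/r]) = A$5,535.39

A$5,535.39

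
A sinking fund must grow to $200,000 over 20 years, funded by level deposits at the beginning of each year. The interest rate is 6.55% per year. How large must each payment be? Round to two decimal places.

Level annuity due; solve FV = PMT × [((1+r)^n − 1)/r] × (1+r) for PMT.
Periodic rate r = 0.0655 per year.
With n = 20: PMT = 200,000 / ([((1+r)^n − 1)/r] × (1+r)) = $4,808.48

$4,808.48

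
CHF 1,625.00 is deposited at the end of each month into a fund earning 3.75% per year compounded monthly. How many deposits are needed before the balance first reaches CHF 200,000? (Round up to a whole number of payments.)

Periodic rate r = 0.0375/12 per month; n is counted in months.
Ordinary annuity FV: 200,000 = 1,625 × [((1+r)^n − 1)/r].
(1+r)^n = 1 + 200,000 × r / 1,625, so n = ln(1 + 200,000·r/1,625) / ln(1+r) = 104.30.
Round up to a whole number of payments: n = 105.

105 payments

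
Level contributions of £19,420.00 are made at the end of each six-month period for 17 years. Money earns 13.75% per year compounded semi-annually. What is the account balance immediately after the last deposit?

This is an ordinary annuity: 34 deposits of £19,420.00 at the end of each six-month period.
Periodic rate r = 0.1375/2 per half-year; n is counted in half-years.
FV = PMT × [((1+r)^n − 1)/r] = 19,420 × [(1+r)^34 − 1] / r = £2,426,251.96

£2,426,251.96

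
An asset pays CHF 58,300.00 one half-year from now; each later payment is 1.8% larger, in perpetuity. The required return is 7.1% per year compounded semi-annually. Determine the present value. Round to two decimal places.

Periodic rate r = 0.071/2 per half-year.
Growing perpetuity (Gordon): PV = PMT₁ / (r − g) = 58,300 / (r − 0.018) = CHF 3,331,428.57.

CHF 3,331,428.57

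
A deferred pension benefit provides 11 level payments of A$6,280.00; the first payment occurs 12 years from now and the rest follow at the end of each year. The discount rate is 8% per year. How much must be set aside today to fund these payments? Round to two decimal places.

A$19,227.97

Ordinary annuity of 11 payments, first payment at period 12.
Periodic rate r = 0.08 per year.
The ordinary-annuity PV formula values the stream one period before the first payment (period 11); discount that back 11 periods:
PV₀ = 6,280 × [1 − (1+r)^−11] / r × (1+r)^−11 = A$19,227.97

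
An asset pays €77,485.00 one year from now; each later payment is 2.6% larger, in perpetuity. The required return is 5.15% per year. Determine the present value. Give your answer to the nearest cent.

€3,038,627.45

Periodic rate r = 0.0515 per year.
Growing perpetuity (Gordon): PV = PMT₁ / (r − g) = 77,485 / (r − 0.026) = €3,038,627.45.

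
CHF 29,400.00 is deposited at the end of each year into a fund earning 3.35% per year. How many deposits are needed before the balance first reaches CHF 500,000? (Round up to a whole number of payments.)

Periodic rate r = 0.0335 per year.
Ordinary annuity FV: 500,000 = 29,400 × [((1+r)^n − 1)/r].
(1+r)^n = 1 + 500,000 × r / 29,400, so n = ln(1 + 500,000·r/29,400) / ln(1+r) = 13.68.
Round up to a whole number of payments: n = 14.

14 payments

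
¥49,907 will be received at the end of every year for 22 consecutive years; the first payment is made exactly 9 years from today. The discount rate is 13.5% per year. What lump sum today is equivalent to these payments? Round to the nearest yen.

¥125,955

Ordinary annuity of 22 payments, first payment at period 9.
Periodic rate r = 0.135 per year.
The ordinary-annuity PV formula values the stream one period before the first payment (period 8); discount that back 8 periods:
PV₀ = 49,907 × [1 − (1+r)^−22] / r × (1+r)^−8 = ¥125,955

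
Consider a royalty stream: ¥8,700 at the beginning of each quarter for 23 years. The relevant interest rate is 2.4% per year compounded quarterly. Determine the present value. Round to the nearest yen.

¥617,398

This is an annuity due: 92 payments of ¥8,700 at the beginning of each quarter.
Periodic rate r = 0.024/4 per quarter; n is counted in quarters.
PV = PMT × [(1 − (1+r)^−n)/r] × (1+r) = 8,700 × [1 − (1+r)^−92] / r × (1+r) = ¥617,398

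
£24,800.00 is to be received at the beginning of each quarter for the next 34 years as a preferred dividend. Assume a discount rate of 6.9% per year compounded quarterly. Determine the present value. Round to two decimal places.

£1,319,617.00

This is an annuity due: 136 payments of £24,800.00 at the beginning of each quarter.
Periodic rate r = 0.069/4 per quarter; n is counted in quarters.
PV = PMT × [(1 − (1+r)^−n)/r] × (1+r) = 24,800 × [1 − (1+r)^−136] / r × (1+r) = £1,319,617.00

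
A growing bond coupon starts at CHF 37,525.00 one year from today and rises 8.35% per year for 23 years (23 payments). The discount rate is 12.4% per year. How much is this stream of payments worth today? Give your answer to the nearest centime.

CHF 528,155.82

Periodic rate r = 0.124 per year.
Growing ordinary annuity: PV = PMT₁ × [1 − ((1+g)/(1+r))^n] / (r − g) = 37,525 × [1 − ((1+0.0835)/(1+r))^23] / (r − 0.0835) = CHF 528,155.82.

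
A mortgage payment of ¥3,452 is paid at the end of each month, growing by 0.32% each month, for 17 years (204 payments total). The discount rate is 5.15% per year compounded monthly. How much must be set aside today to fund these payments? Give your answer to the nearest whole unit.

¥629,201

Periodic rate r = 0.0515/12 per month; n is counted in months.
Growing ordinary annuity: PV = PMT₁ × [1 − ((1+g)/(1+r))^n] / (r − g) = 3,452 × [1 − ((1+0.0032)/(1+r))^204] / (r − 0.0032) = ¥629,201.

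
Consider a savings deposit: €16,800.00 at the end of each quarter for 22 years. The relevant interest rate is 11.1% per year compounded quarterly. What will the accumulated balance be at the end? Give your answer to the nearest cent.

This is an ordinary annuity: 88 deposits of €16,800.00 at the end of each quarter.
Periodic rate r = 0.111/4 per quarter; n is counted in quarters.
FV = PMT × [((1+r)^n − 1)/r] = 16,800 × [(1+r)^88 − 1] / r = €6,126,608.65

€6,126,608.65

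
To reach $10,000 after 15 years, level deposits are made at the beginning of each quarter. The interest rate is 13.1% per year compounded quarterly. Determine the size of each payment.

$53.62

Level annuity due; solve FV = PMT × [((1+r)^n − 1)/r] × (1+r) for PMT.
Periodic rate r = 0.131/4 per quarter; n is counted in quarters.
With n = 60: PMT = 10,000 / ([((1+r)^n − 1)/r] × (1+r)) = $53.62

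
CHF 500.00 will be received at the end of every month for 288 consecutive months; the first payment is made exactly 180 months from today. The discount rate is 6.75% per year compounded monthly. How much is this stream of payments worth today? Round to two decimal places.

CHF 26,093.60

Ordinary annuity of 288 payments, first payment at period 180.
Periodic rate r = 0.0675/12 per month; n is counted in months.
The ordinary-annuity PV formula values the stream one period before the first payment (period 179); discount that back 179 periods:
PV₀ = 500 × [1 − (1+r)^−288] / r × (1+r)^−179 = CHF 26,093.60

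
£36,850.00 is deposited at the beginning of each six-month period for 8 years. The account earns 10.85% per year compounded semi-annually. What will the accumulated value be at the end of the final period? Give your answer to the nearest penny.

This is an annuity due: 16 deposits of £36,850.00 at the beginning of each six-month period.
Periodic rate r = 0.1085/2 per half-year; n is counted in half-years.
FV = PMT × [((1+r)^n − 1)/r] × (1+r) = 36,850 × [(1+r)^16 − 1] / r × (1+r) = £951,438.29

£951,438.29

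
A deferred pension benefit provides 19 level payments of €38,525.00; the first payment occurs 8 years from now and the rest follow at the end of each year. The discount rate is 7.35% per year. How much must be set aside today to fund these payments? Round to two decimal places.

Ordinary annuity of 19 payments, first payment at period 8.
Periodic rate r = 0.0735 per year.
The ordinary-annuity PV formula values the stream one period before the first payment (period 7); discount that back 7 periods:
PV₀ = 38,525 × [1 − (1+r)^−19] / r × (1+r)^−7 = €236,127.87

€236,127.87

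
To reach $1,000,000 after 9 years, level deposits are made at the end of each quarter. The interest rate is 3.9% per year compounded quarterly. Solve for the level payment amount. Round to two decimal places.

Level ordinary annuity; solve FV = PMT × [((1+r)^n − 1)/r] for PMT.
Periodic rate r = 0.039/4 per quarter; n is counted in quarters.
With n = 36: PMT = 1,000,000 / ([((1+r)^n − 1)/r]) = $23,321.21

$23,321.21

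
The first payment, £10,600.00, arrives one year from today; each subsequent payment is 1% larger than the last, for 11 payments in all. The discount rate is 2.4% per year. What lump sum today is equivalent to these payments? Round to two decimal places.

£106,393.99

Periodic rate r = 0.024 per year.
Growing ordinary annuity: PV = PMT₁ × [1 − ((1+g)/(1+r))^n] / (r − g) = 10,600 × [1 − ((1+0.01)/(1+r))^11] / (r − 0.01) = £106,393.99.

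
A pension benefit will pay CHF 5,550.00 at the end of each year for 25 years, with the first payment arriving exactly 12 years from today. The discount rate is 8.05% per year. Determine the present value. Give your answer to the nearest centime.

Ordinary annuity of 25 payments, first payment at period 12.
Periodic rate r = 0.0805 per year.
The ordinary-annuity PV formula values the stream one period before the first payment (period 11); discount that back 11 periods:
PV₀ = 5,550 × [1 − (1+r)^−25] / r × (1+r)^−11 = CHF 25,172.53

CHF 25,172.53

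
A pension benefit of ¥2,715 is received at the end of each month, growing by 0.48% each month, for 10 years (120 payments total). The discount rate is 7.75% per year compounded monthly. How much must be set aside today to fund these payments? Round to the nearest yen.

Periodic rate r = 0.0775/12 per month; n is counted in months.
Growing ordinary annuity: PV = PMT₁ × [1 − ((1+g)/(1+r))^n] / (r − g) = 2,715 × [1 − ((1+0.0048)/(1+r))^120] / (r − 0.0048) = ¥293,935.

¥293,935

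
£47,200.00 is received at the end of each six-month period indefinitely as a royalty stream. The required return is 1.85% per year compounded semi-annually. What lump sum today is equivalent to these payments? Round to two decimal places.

Periodic rate r = 0.0185/2 per half-year.
Level perpetuity: PV = PMT / r = 47,200 / (0.0185/2) = £5,102,702.70.

£5,102,702.70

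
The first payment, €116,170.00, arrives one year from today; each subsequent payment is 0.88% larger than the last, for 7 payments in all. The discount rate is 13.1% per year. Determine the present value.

Periodic rate r = 0.131 per year.
Growing ordinary annuity: PV = PMT₁ × [1 − ((1+g)/(1+r))^n] / (r − g) = 116,170 × [1 − ((1+0.0088)/(1+r))^7] / (r − 0.0088) = €523,662.34.

€523,662.34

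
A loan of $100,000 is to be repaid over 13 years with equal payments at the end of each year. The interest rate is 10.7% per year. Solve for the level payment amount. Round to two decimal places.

$14,592.28

Level ordinary annuity; solve PV = PMT × [(1 − (1+r)^−n)/r] for PMT.
Periodic rate r = 0.107 per year.
With n = 13: PMT = 100,000 / ([(1 − (1+r)^−n)/r]) = $14,592.28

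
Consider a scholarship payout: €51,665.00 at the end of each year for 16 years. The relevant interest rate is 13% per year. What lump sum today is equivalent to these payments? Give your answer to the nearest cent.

This is an ordinary annuity: 16 payments of €51,665.00 at the end of each year.
Periodic rate r = 0.13 per year.
PV = PMT × [(1 − (1+r)^−n)/r] = 51,665 × [1 − (1+r)^−16] / r = €341,189.21

€341,189.21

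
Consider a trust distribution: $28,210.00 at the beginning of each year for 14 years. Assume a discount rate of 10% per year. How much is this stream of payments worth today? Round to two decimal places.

$228,595.68

This is an annuity due: 14 payments of $28,210.00 at the beginning of each year.
Periodic rate r = 0.1 per year.
PV = PMT × [(1 − (1+r)^−n)/r] × (1+r) = 28,210 × [1 − (1+r)^−14] / r × (1+r) = $228,595.68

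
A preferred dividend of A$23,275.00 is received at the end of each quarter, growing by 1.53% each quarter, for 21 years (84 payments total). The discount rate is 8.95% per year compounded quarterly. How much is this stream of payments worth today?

A$1,453,919.94

Periodic rate r = 0.0895/4 per quarter; n is counted in quarters.
Growing ordinary annuity: PV = PMT₁ × [1 − ((1+g)/(1+r))^n] / (r − g) = 23,275 × [1 − ((1+0.0153)/(1+r))^84] / (r − 0.0153) = A$1,453,919.94.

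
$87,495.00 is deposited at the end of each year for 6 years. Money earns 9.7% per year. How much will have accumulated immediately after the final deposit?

This is an ordinary annuity: 6 deposits of $87,495.00 at the end of each year.
Periodic rate r = 0.097 per year.
FV = PMT × [((1+r)^n − 1)/r] = 87,495 × [(1+r)^6 − 1] / r = $669,985.08

$669,985.08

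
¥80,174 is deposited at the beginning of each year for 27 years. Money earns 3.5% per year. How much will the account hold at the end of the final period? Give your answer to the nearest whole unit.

¥3,631,131

This is an annuity due: 27 deposits of ¥80,174 at the beginning of each year.
Periodic rate r = 0.035 per year.
FV = PMT × [((1+r)^n − 1)/r] × (1+r) = 80,174 × [(1+r)^27 − 1] / r × (1+r) = ¥3,631,131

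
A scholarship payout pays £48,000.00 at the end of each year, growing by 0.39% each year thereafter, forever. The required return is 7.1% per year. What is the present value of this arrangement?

£715,350.22

Periodic rate r = 0.071 per year.
Growing perpetuity (Gordon): PV = PMT₁ / (r − g) = 48,000 / (r − 0.0039) = £715,350.22.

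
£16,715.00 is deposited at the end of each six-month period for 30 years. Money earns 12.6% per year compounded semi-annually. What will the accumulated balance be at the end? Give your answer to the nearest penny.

This is an ordinary annuity: 60 deposits of £16,715.00 at the end of each six-month period.
Periodic rate r = 0.126/2 per half-year; n is counted in half-years.
FV = PMT × [((1+r)^n − 1)/r] = 16,715 × [(1+r)^60 − 1] / r = £10,104,275.35

£10,104,275.35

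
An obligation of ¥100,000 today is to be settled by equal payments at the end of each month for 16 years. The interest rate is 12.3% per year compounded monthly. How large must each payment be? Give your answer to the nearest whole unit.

Level ordinary annuity; solve PV = PMT × [(1 − (1+r)^−n)/r] for PMT.
Periodic rate r = 0.123/12 per month; n is counted in months.
With n = 192: PMT = 100,000 / ([(1 − (1+r)^−n)/r]) = ¥1,193

¥1,193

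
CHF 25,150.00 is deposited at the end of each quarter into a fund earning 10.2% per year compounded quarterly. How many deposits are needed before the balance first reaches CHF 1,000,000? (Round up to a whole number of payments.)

Periodic rate r = 0.102/4 per quarter; n is counted in quarters.
Ordinary annuity FV: 1,000,000 = 25,150 × [((1+r)^n − 1)/r].
(1+r)^n = 1 + 1,000,000 × r / 25,150, so n = ln(1 + 1,000,000·r/25,150) / ln(1+r) = 27.80.
Round up to a whole number of payments: n = 28.

28 payments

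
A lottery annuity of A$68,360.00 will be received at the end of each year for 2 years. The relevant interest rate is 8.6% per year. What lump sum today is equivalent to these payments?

A$120,908.47

This is an ordinary annuity: 2 payments of A$68,360.00 at the end of each year.
Periodic rate r = 0.086 per year.
PV = PMT × [(1 − (1+r)^−n)/r] = 68,360 × [1 − (1+r)^−2] / r = A$120,908.47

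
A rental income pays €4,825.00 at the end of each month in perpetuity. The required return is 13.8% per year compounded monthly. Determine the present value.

Periodic rate r = 0.138/12 per month.
Level perpetuity: PV = PMT / r = 4,825 / (0.138/12) = €419,565.22.

€419,565.22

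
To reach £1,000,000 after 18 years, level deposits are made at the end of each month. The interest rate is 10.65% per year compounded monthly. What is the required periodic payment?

£1,545.29

Level ordinary annuity; solve FV = PMT × [((1+r)^n − 1)/r] for PMT.
Periodic rate r = 0.1065/12 per month; n is counted in months.
With n = 216: PMT = 1,000,000 / ([((1+r)^n − 1)/r]) = £1,545.29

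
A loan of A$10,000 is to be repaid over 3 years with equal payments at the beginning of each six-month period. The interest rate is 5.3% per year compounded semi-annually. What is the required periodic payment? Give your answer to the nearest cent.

Level annuity due; solve PV = PMT × [(1 − (1+r)^−n)/r] × (1+r) for PMT.
Periodic rate r = 0.053/2 per half-year; n is counted in half-years.
With n = 6: PMT = 10,000 / ([(1 − (1+r)^−n)/r] × (1+r)) = A$1,777.51

A$1,777.51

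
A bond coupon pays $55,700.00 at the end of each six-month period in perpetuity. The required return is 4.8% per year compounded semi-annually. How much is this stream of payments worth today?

Periodic rate r = 0.048/2 per half-year.
Level perpetuity: PV = PMT / r = 55,700 / (0.048/2) = $2,320,833.33.

$2,320,833.33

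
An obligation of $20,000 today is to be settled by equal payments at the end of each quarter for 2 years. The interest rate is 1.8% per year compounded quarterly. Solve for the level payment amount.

$2,550.89

Level ordinary annuity; solve PV = PMT × [(1 − (1+r)^−n)/r] for PMT.
Periodic rate r = 0.018/4 per quarter; n is counted in quarters.
With n = 8: PMT = 20,000 / ([(1 − (1+r)^−n)/r]) = $2,550.89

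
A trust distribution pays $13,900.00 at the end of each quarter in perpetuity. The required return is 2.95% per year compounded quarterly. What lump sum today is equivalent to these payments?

Periodic rate r = 0.0295/4 per quarter.
Level perpetuity: PV = PMT / r = 13,900 / (0.0295/4) = $1,884,745.76.

$1,884,745.76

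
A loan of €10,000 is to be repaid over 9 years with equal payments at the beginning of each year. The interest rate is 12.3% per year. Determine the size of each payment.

€1,690.33

Level annuity due; solve PV = PMT × [(1 − (1+r)^−n)/r] × (1+r) for PMT.
Periodic rate r = 0.123 per year.
With n = 9: PMT = 10,000 / ([(1 − (1+r)^−n)/r] × (1+r)) = €1,690.33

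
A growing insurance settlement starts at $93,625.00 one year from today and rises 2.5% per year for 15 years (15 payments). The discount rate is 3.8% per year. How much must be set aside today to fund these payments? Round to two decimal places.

Periodic rate r = 0.038 per year.
Growing ordinary annuity: PV = PMT₁ × [1 − ((1+g)/(1+r))^n] / (r − g) = 93,625 × [1 − ((1+0.025)/(1+r))^15] / (r − 0.025) = $1,240,551.99.

$1,240,551.99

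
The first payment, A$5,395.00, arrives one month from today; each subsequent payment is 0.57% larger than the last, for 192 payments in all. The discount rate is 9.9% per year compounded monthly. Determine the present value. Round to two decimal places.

Periodic rate r = 0.099/12 per month; n is counted in months.
Growing ordinary annuity: PV = PMT₁ × [1 − ((1+g)/(1+r))^n] / (r − g) = 5,395 × [1 − ((1+0.0057)/(1+r))^192] / (r − 0.0057) = A$814,638.02.

A$814,638.02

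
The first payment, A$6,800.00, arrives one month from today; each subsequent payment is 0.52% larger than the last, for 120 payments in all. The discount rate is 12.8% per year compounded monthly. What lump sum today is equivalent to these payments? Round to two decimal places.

A$595,072.56

Periodic rate r = 0.128/12 per month; n is counted in months.
Growing ordinary annuity: PV = PMT₁ × [1 − ((1+g)/(1+r))^n] / (r − g) = 6,800 × [1 − ((1+0.0052)/(1+r))^120] / (r − 0.0052) = A$595,072.56.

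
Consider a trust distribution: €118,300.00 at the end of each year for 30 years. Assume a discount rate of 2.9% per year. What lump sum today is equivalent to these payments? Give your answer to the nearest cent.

€2,348,994.03

This is an ordinary annuity: 30 payments of €118,300.00 at the end of each year.
Periodic rate r = 0.029 per year.
PV = PMT × [(1 − (1+r)^−n)/r] = 118,300 × [1 − (1+r)^−30] / r = €2,348,994.03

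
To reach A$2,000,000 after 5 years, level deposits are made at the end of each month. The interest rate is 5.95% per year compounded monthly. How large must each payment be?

Level ordinary annuity; solve FV = PMT × [((1+r)^n − 1)/r] for PMT.
Periodic rate r = 0.0595/12 per month; n is counted in months.
With n = 60: PMT = 2,000,000 / ([((1+r)^n − 1)/r]) = A$28,702.45

A$28,702.45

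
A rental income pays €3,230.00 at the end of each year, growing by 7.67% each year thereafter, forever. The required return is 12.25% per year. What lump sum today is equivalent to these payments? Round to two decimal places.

Periodic rate r = 0.1225 per year.
Growing perpetuity (Gordon): PV = PMT₁ / (r − g) = 3,230 / (r − 0.0767) = €70,524.02.

€70,524.02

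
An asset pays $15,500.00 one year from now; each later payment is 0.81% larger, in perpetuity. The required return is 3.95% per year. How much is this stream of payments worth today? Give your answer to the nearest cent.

Periodic rate r = 0.0395 per year.
Growing perpetuity (Gordon): PV = PMT₁ / (r − g) = 15,500 / (r − 0.0081) = $493,630.57.

$493,630.57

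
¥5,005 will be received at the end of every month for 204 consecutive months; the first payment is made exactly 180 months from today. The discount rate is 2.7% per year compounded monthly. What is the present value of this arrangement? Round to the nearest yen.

¥547,103

Ordinary annuity of 204 payments, first payment at period 180.
Periodic rate r = 0.027/12 per month; n is counted in months.
The ordinary-annuity PV formula values the stream one period before the first payment (period 179); discount that back 179 periods:
PV₀ = 5,005 × [1 − (1+r)^−204] / r × (1+r)^−179 = ¥547,103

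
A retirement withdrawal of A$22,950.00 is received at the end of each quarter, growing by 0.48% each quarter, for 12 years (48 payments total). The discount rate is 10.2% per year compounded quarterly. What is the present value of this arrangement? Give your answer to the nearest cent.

A$692,092.54

Periodic rate r = 0.102/4 per quarter; n is counted in quarters.
Growing ordinary annuity: PV = PMT₁ × [1 − ((1+g)/(1+r))^n] / (r − g) = 22,950 × [1 − ((1+0.0048)/(1+r))^48] / (r − 0.0048) = A$692,092.54.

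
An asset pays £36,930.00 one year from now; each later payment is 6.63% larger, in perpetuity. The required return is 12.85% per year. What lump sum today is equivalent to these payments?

£593,729.90

Periodic rate r = 0.1285 per year.
Growing perpetuity (Gordon): PV = PMT₁ / (r − g) = 36,930 / (r − 0.0663) = £593,729.90.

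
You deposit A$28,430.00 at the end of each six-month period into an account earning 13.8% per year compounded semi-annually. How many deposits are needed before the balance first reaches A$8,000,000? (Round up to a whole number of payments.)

Periodic rate r = 0.138/2 per half-year; n is counted in half-years.
Ordinary annuity FV: 8,000,000 = 28,430 × [((1+r)^n − 1)/r].
(1+r)^n = 1 + 8,000,000 × r / 28,430, so n = ln(1 + 8,000,000·r/28,430) / ln(1+r) = 45.21.
Round up to a whole number of payments: n = 46.

46 payments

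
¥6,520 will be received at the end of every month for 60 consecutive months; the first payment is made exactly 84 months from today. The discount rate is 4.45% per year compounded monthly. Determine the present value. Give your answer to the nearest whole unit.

Ordinary annuity of 60 payments, first payment at period 84.
Periodic rate r = 0.0445/12 per month; n is counted in months.
The ordinary-annuity PV formula values the stream one period before the first payment (period 83); discount that back 83 periods:
PV₀ = 6,520 × [1 − (1+r)^−60] / r × (1+r)^−83 = ¥257,535

¥257,535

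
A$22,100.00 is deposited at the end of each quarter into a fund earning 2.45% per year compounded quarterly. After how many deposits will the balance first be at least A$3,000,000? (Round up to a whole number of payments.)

Periodic rate r = 0.0245/4 per quarter; n is counted in quarters.
Ordinary annuity FV: 3,000,000 = 22,100 × [((1+r)^n − 1)/r].
(1+r)^n = 1 + 3,000,000 × r / 22,100, so n = ln(1 + 3,000,000·r/22,100) / ln(1+r) = 99.10.
Round up to a whole number of payments: n = 100.

100 payments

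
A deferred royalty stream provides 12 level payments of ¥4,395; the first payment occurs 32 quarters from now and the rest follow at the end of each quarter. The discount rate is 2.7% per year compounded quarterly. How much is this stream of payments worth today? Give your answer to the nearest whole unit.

Ordinary annuity of 12 payments, first payment at period 32.
Periodic rate r = 0.027/4 per quarter; n is counted in quarters.
The ordinary-annuity PV formula values the stream one period before the first payment (period 31); discount that back 31 periods:
PV₀ = 4,395 × [1 − (1+r)^−12] / r × (1+r)^−31 = ¥40,992

¥40,992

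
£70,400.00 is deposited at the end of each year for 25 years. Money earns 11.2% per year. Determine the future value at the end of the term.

£8,303,955.16

This is an ordinary annuity: 25 deposits of £70,400.00 at the end of each year.
Periodic rate r = 0.112 per year.
FV = PMT × [((1+r)^n − 1)/r] = 70,400 × [(1+r)^25 − 1] / r = £8,303,955.16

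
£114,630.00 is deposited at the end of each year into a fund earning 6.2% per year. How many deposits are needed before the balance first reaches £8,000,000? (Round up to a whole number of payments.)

28 payments

Periodic rate r = 0.062 per year.
Ordinary annuity FV: 8,000,000 = 114,630 × [((1+r)^n − 1)/r].
(1+r)^n = 1 + 8,000,000 × r / 114,630, so n = ln(1 + 8,000,000·r/114,630) / ln(1+r) = 27.81.
Round up to a whole number of payments: n = 28.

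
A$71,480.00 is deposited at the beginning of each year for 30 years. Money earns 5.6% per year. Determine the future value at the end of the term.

A$5,563,681.64

This is an annuity due: 30 deposits of A$71,480.00 at the beginning of each year.
Periodic rate r = 0.056 per year.
FV = PMT × [((1+r)^n − 1)/r] × (1+r) = 71,480 × [(1+r)^30 − 1] / r × (1+r) = A$5,563,681.64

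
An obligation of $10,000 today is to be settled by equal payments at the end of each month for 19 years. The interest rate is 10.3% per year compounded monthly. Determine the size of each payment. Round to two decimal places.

Level ordinary annuity; solve PV = PMT × [(1 − (1+r)^−n)/r] for PMT.
Periodic rate r = 0.103/12 per month; n is counted in months.
With n = 228: PMT = 10,000 / ([(1 − (1+r)^−n)/r]) = $100.09

$100.09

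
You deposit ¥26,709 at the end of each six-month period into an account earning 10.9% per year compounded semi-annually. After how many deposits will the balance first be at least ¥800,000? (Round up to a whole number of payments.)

Periodic rate r = 0.109/2 per half-year; n is counted in half-years.
Ordinary annuity FV: 800,000 = 26,709 × [((1+r)^n − 1)/r].
(1+r)^n = 1 + 800,000 × r / 26,709, so n = ln(1 + 800,000·r/26,709) / ln(1+r) = 18.24.
Round up to a whole number of payments: n = 19.

19 payments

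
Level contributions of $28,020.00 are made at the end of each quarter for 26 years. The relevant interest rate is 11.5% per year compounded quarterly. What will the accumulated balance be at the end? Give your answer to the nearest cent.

This is an ordinary annuity: 104 deposits of $28,020.00 at the end of each quarter.
Periodic rate r = 0.115/4 per quarter; n is counted in quarters.
FV = PMT × [((1+r)^n − 1)/r] = 28,020 × [(1+r)^104 − 1] / r = $17,605,767.24

$17,605,767.24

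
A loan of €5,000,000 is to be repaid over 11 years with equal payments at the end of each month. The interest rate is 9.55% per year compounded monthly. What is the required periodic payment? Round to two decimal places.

Level ordinary annuity; solve PV = PMT × [(1 − (1+r)^−n)/r] for PMT.
Periodic rate r = 0.0955/12 per month; n is counted in months.
With n = 132: PMT = 5,000,000 / ([(1 − (1+r)^−n)/r]) = €61,333.08

€61,333.08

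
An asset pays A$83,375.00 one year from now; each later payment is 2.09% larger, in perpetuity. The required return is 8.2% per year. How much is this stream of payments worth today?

Periodic rate r = 0.082 per year.
Growing perpetuity (Gordon): PV = PMT₁ / (r − g) = 83,375 / (r − 0.0209) = A$1,364,566.28.

A$1,364,566.28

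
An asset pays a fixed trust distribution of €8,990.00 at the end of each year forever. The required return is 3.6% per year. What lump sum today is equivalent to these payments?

€249,722.22

Periodic rate r = 0.036 per year.
Level perpetuity: PV = PMT / r = 8,990 / (0.036) = €249,722.22.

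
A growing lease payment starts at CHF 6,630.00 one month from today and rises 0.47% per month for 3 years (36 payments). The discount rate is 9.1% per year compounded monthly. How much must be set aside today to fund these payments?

Periodic rate r = 0.091/12 per month; n is counted in months.
Growing ordinary annuity: PV = PMT₁ × [1 − ((1+g)/(1+r))^n] / (r − g) = 6,630 × [1 − ((1+0.0047)/(1+r))^36] / (r − 0.0047) = CHF 225,396.65.

CHF 225,396.65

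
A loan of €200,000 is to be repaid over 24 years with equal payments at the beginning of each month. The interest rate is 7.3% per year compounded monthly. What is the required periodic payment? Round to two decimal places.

Level annuity due; solve PV = PMT × [(1 − (1+r)^−n)/r] × (1+r) for PMT.
Periodic rate r = 0.073/12 per month; n is counted in months.
With n = 288: PMT = 200,000 / ([(1 − (1+r)^−n)/r] × (1+r)) = €1,464.68

€1,464.68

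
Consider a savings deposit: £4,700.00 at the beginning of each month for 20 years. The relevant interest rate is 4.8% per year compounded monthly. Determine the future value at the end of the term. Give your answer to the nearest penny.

This is an annuity due: 240 deposits of £4,700.00 at the beginning of each month.
Periodic rate r = 0.048/12 per month; n is counted in months.
FV = PMT × [((1+r)^n − 1)/r] × (1+r) = 4,700 × [(1+r)^240 − 1] / r × (1+r) = £1,895,424.15

£1,895,424.15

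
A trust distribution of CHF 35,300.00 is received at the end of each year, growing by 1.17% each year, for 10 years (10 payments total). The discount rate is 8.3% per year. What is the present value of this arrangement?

CHF 244,527.49

Periodic rate r = 0.083 per year.
Growing ordinary annuity: PV = PMT₁ × [1 − ((1+g)/(1+r))^n] / (r − g) = 35,300 × [1 − ((1+0.0117)/(1+r))^10] / (r − 0.0117) = CHF 244,527.49.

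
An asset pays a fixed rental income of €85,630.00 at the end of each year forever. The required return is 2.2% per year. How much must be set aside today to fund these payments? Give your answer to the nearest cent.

€3,892,272.73

Periodic rate r = 0.022 per year.
Level perpetuity: PV = PMT / r = 85,630 / (0.022) = €3,892,272.73.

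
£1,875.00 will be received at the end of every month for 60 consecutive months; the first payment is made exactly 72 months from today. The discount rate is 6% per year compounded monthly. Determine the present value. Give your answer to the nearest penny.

£68,063.78

Ordinary annuity of 60 payments, first payment at period 72.
Periodic rate r = 0.06/12 per month; n is counted in months.
The ordinary-annuity PV formula values the stream one period before the first payment (period 71); discount that back 71 periods:
PV₀ = 1,875 × [1 − (1+r)^−60] / r × (1+r)^−71 = £68,063.78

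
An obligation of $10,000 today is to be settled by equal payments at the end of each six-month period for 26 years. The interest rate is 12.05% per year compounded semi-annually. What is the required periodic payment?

$632.70

Level ordinary annuity; solve PV = PMT × [(1 − (1+r)^−n)/r] for PMT.
Periodic rate r = 0.1205/2 per half-year; n is counted in half-years.
With n = 52: PMT = 10,000 / ([(1 − (1+r)^−n)/r]) = $632.70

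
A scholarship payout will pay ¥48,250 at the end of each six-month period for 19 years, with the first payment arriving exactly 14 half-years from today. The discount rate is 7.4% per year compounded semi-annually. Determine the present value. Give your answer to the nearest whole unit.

¥608,706

Ordinary annuity of 38 payments, first payment at period 14.
Periodic rate r = 0.074/2 per half-year; n is counted in half-years.
The ordinary-annuity PV formula values the stream one period before the first payment (period 13); discount that back 13 periods:
PV₀ = 48,250 × [1 − (1+r)^−38] / r × (1+r)^−13 = ¥608,706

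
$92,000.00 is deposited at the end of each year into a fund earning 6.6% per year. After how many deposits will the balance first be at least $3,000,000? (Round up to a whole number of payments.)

Periodic rate r = 0.066 per year.
Ordinary annuity FV: 3,000,000 = 92,000 × [((1+r)^n − 1)/r].
(1+r)^n = 1 + 3,000,000 × r / 92,000, so n = ln(1 + 3,000,000·r/92,000) / ln(1+r) = 17.96.
Round up to a whole number of payments: n = 18.

18 payments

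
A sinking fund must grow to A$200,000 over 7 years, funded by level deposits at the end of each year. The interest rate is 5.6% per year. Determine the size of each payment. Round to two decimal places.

Level ordinary annuity; solve FV = PMT × [((1+r)^n − 1)/r] for PMT.
Periodic rate r = 0.056 per year.
With n = 7: PMT = 200,000 / ([((1+r)^n − 1)/r]) = A$24,119.29

A$24,119.29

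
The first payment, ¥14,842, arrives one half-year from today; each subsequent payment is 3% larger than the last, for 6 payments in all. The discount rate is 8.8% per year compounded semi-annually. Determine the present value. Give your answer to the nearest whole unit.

Periodic rate r = 0.088/2 per half-year; n is counted in half-years.
Growing ordinary annuity: PV = PMT₁ × [1 − ((1+g)/(1+r))^n] / (r − g) = 14,842 × [1 − ((1+0.03)/(1+r))^6] / (r − 0.03) = ¥82,490.

¥82,490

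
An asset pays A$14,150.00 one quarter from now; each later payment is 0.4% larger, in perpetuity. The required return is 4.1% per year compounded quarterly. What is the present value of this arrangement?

Periodic rate r = 0.041/4 per quarter.
Growing perpetuity (Gordon): PV = PMT₁ / (r − g) = 14,150 / (r − 0.004) = A$2,264,000.00.

A$2,264,000.00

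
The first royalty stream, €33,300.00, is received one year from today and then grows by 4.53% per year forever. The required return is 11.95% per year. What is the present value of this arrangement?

€448,787.06

Periodic rate r = 0.1195 per year.
Growing perpetuity (Gordon): PV = PMT₁ / (r − g) = 33,300 / (r − 0.0453) = €448,787.06.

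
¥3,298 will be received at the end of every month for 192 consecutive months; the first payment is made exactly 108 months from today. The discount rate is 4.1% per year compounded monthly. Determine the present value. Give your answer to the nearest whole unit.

Ordinary annuity of 192 payments, first payment at period 108.
Periodic rate r = 0.041/12 per month; n is counted in months.
The ordinary-annuity PV formula values the stream one period before the first payment (period 107); discount that back 107 periods:
PV₀ = 3,298 × [1 − (1+r)^−192] / r × (1+r)^−107 = ¥321,987

¥321,987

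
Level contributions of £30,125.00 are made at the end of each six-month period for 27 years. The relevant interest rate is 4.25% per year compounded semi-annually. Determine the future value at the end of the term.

£2,995,006.95

This is an ordinary annuity: 54 deposits of £30,125.00 at the end of each six-month period.
Periodic rate r = 0.0425/2 per half-year; n is counted in half-years.
FV = PMT × [((1+r)^n − 1)/r] = 30,125 × [(1+r)^54 − 1] / r = £2,995,006.95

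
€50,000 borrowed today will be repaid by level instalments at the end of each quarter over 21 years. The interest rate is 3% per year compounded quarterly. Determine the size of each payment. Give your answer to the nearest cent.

Level ordinary annuity; solve PV = PMT × [(1 − (1+r)^−n)/r] for PMT.
Periodic rate r = 0.03/4 per quarter; n is counted in quarters.
With n = 84: PMT = 50,000 / ([(1 − (1+r)^−n)/r]) = €804.45

€804.45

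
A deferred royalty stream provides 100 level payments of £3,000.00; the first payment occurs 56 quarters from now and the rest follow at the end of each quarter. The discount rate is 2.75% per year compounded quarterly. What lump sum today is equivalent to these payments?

Ordinary annuity of 100 payments, first payment at period 56.
Periodic rate r = 0.0275/4 per quarter; n is counted in quarters.
The ordinary-annuity PV formula values the stream one period before the first payment (period 55); discount that back 55 periods:
PV₀ = 3,000 × [1 − (1+r)^−100] / r × (1+r)^−55 = £148,477.50

£148,477.50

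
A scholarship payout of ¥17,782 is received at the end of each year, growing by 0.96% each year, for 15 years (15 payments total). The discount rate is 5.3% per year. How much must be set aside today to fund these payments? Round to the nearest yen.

Periodic rate r = 0.053 per year.
Growing ordinary annuity: PV = PMT₁ × [1 − ((1+g)/(1+r))^n] / (r − g) = 17,782 × [1 − ((1+0.0096)/(1+r))^15] / (r − 0.0096) = ¥191,799.

¥191,799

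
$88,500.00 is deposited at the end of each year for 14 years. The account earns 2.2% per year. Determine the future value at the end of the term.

$1,432,754.78

This is an ordinary annuity: 14 deposits of $88,500.00 at the end of each year.
Periodic rate r = 0.022 per year.
FV = PMT × [((1+r)^n − 1)/r] = 88,500 × [(1+r)^14 − 1] / r = $1,432,754.78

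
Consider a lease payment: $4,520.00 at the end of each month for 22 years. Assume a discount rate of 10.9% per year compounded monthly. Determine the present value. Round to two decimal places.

This is an ordinary annuity: 264 payments of $4,520.00 at the end of each month.
Periodic rate r = 0.109/12 per month; n is counted in months.
PV = PMT × [(1 − (1+r)^−n)/r] = 4,520 × [1 − (1+r)^−264] / r = $451,889.39

$451,889.39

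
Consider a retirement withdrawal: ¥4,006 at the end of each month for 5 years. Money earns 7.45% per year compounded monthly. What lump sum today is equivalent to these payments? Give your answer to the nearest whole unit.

This is an ordinary annuity: 60 payments of ¥4,006 at the end of each month.
Periodic rate r = 0.0745/12 per month; n is counted in months.
PV = PMT × [(1 − (1+r)^−n)/r] = 4,006 × [1 − (1+r)^−60] / r = ¥200,158

¥200,158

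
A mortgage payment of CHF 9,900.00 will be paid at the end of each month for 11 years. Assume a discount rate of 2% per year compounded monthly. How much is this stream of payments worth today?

This is an ordinary annuity: 132 payments of CHF 9,900.00 at the end of each month.
Periodic rate r = 0.02/12 per month; n is counted in months.
PV = PMT × [(1 − (1+r)^−n)/r] = 9,900 × [1 − (1+r)^−132] / r = CHF 1,172,165.29

CHF 1,172,165.29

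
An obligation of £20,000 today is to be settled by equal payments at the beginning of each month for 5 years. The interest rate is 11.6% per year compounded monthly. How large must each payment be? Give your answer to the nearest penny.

£436.64

Level annuity due; solve PV = PMT × [(1 − (1+r)^−n)/r] × (1+r) for PMT.
Periodic rate r = 0.116/12 per month; n is counted in months.
With n = 60: PMT = 20,000 / ([(1 − (1+r)^−n)/r] × (1+r)) = £436.64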